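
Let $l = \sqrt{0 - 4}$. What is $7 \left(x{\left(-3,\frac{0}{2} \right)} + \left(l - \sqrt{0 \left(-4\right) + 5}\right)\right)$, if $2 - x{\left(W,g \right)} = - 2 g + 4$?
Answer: $-14 - 7 \sqrt{5} + 14 i \approx -29.652 + 14.0 i$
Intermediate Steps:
$x{\left(W,g \right)} = -2 + 2 g$ ($x{\left(W,g \right)} = 2 - \left(- 2 g + 4\right) = 2 - \left(4 - 2 g\right) = 2 + \left(-4 + 2 g\right) = -2 + 2 g$)
$l = 2 i$ ($l = \sqrt{-4} = 2 i \approx 2.0 i$)
$7 \left(x{\left(-3,\frac{0}{2} \right)} + \left(l - \sqrt{0 \left(-4\right) + 5}\right)\right) = 7 \left(\left(-2 + 2 \cdot \frac{0}{2}\right) - \left(\sqrt{0 \left(-4\right) + 5} - 2 i\right)\right) = 7 \left(\left(-2 + 2 \cdot 0 \cdot \frac{1}{2}\right) - \left(\sqrt{0 + 5} - 2 i\right)\right) = 7 \left(\left(-2 + 2 \cdot 0\right) - \left(\sqrt{5} - 2 i\right)\right) = 7 \left(\left(-2 + 0\right) - \left(\sqrt{5} - 2 i\right)\right) = 7 \left(-2 - \left(\sqrt{5} - 2 i\right)\right) = 7 \left(-2 - \sqrt{5} + 2 i\right) = -14 - 7 \sqrt{5} + 14 i$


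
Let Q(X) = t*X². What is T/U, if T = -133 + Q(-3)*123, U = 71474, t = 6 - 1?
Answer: 2701/35737 ≈ 0.075580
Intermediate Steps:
t = 5
Q(X) = 5*X²
T = 5402 (T = -133 + (5*(-3)²)*123 = -133 + (5*9)*123 = -133 + 45*123 = -133 + 5535 = 5402)
T/U = 5402/71474 = 5402*(1/71474) = 2701/35737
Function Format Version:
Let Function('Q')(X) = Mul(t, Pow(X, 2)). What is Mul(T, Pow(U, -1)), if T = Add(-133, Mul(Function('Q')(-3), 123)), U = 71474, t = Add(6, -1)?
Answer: Rational(2701, 35737) ≈ 0.075580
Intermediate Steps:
t = 5
Function('Q')(X) = Mul(5, Pow(X, 2))
T = 5402 (T = Add(-133, Mul(Mul(5, Pow(-3, 2)), 123)) = Add(-133, Mul(Mul(5, 9), 123)) = Add(-133, Mul(45, 123)) = Add(-133, 5535) = 5402)
Mul(T, Pow(U, -1)) = Mul(5402, Pow(71474, -1)) = Mul(5402, Rational(1, 71474)) = Rational(2701, 35737)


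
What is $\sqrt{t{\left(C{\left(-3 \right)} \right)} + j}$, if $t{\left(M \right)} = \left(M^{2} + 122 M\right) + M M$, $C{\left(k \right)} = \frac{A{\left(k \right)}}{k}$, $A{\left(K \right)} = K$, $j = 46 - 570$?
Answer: $20 i \approx 20.0 i$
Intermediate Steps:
$j = -524$ ($j = 46 - 570 = -524$)
$C{\left(k \right)} = 1$ ($C{\left(k \right)} = \frac{k}{k} = 1$)
$t{\left(M \right)} = 2 M^{2} + 122 M$ ($t{\left(M \right)} = \left(M^{2} + 122 M\right) + M^{2} = 2 M^{2} + 122 M$)
$\sqrt{t{\left(C{\left(-3 \right)} \right)} + j} = \sqrt{2 \cdot 1 \left(61 + 1\right) - 524} = \sqrt{2 \cdot 1 \cdot 62 - 524} = \sqrt{124 - 524} = \sqrt{-400} = 20 i$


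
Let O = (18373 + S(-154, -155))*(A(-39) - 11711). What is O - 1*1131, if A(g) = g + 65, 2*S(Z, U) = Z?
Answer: -213789891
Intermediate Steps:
S(Z, U) = Z/2
A(g) = 65 + g
O = -213788760 (O = (18373 + (1/2)*(-154))*((65 - 39) - 11711) = (18373 - 77)*(26 - 11711) = 18296*(-11685) = -213788760)
O - 1*1131 = -213788760 - 1*1131 = -213788760 - 1131 = -213789891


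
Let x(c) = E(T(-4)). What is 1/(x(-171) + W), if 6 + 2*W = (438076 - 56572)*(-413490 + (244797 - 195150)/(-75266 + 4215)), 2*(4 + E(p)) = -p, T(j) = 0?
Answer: -71051/5604089205110381 ≈ -1.2678e-11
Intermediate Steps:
E(p) = -4 - p/2 (E(p) = -4 + (-p)/2 = -4 - p/2)
x(c) = -4 (x(c) = -4 - 1/2*0 = -4 + 0 = -4)
W = -5604089204826177/71051 (W = -3 + ((438076 - 56572)*(-413490 + (244797 - 195150)/(-75266 + 4215)))/2 = -3 + (381504*(-413490 + 49647/(-71051)))/2 = -3 + (381504*(-413490 + 49647*(-1/71051)))/2 = -3 + (381504*(-413490 - 49647/71051))/2 = -3 + (381504*(-29378927637/71051))/2 = -3 + (1/2)*(-11208178409226048/71051) = -3 - 5604089204613024/71051 = -5604089204826177/71051 ≈ -7.8874e+10)
1/(x(-171) + W) = 1/(-4 - 5604089204826177/71051) = 1/(-5604089205110381/71051) = -71051/5604089205110381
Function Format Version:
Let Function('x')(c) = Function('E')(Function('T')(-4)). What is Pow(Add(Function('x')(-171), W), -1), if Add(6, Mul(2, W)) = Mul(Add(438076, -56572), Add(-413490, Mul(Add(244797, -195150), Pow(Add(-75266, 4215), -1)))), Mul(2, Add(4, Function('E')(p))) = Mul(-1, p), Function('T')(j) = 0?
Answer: Rational(-71051, 5604089205110381) ≈ -1.2678e-11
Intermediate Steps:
Function('E')(p) = Add(-4, Mul(Rational(-1, 2), p)) (Function('E')(p) = Add(-4, Mul(Rational(1, 2), Mul(-1, p))) = Add(-4, Mul(Rational(-1, 2), p)))
Function('x')(c) = -4 (Function('x')(c) = Add(-4, Mul(Rational(-1, 2), 0)) = Add(-4, 0) = -4)
W = Rational(-5604089204826177, 71051) (W = Add(-3, Mul(Rational(1, 2), Mul(Add(438076, -56572), Add(-413490, Mul(Add(244797, -195150), Pow(Add(-75266, 4215), -1)))))) = Add(-3, Mul(Rational(1, 2), Mul(381504, Add(-413490, Mul(49647, Pow(-71051, -1)))))) = Add(-3, Mul(Rational(1, 2), Mul(381504, Add(-413490, Mul(49647, Rational(-1, 71051)))))) = Add(-3, Mul(Rational(1, 2), Mul(381504, Add(-413490, Rational(-49647, 71051))))) = Add(-3, Mul(Rational(1, 2), Mul(381504, Rational(-29378927637, 71051)))) = Add(-3, Mul(Rational(1, 2), Rational(-11208178409226048, 71051))) = Add(-3, Rational(-5604089204613024, 71051)) = Rational(-5604089204826177, 71051) ≈ -7.8874e+10)
Pow(Add(Function('x')(-171), W), -1) = Pow(Add(-4, Rational(-5604089204826177, 71051)), -1) = Pow(Rational(-5604089205110381, 71051), -1) = Rational(-71051, 5604089205110381)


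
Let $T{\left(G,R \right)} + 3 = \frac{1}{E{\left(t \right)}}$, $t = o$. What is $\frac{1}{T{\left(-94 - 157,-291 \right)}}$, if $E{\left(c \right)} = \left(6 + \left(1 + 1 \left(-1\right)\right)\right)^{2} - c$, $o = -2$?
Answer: $- \frac{38}{113} \approx -0.33628$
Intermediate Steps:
$t = -2$
$E{\left(c \right)} = 36 - c$ ($E{\left(c \right)} = \left(6 + \left(1 - 1\right)\right)^{2} - c = \left(6 + 0\right)^{2} - c = 6^{2} - c = 36 - c$)
$T{\left(G,R \right)} = - \frac{113}{38}$ ($T{\left(G,R \right)} = -3 + \frac{1}{36 - -2} = -3 + \frac{1}{36 + 2} = -3 + \frac{1}{38} = - \frac{113}{38}$)
$\frac{1}{T{\left(-94 - 157,-291 \right)}} = \frac{1}{- \frac{113}{38}} = - \frac{38}{113}$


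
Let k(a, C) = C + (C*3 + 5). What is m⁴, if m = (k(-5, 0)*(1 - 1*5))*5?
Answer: 100000000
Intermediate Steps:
k(a, C) = 5 + 4*C (k(a, C) = C + (3*C + 5) = C + (5 + 3*C) = 5 + 4*C)
m = -100 (m = ((5 + 4*0)*(1 - 1*5))*5 = ((5 + 0)*(1 - 5))*5 = (5*(-4))*5 = -20*5 = -100)
m⁴ = (-100)⁴ = 100000000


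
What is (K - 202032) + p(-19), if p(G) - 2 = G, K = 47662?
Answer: -154387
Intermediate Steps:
p(G) = 2 + G
(K - 202032) + p(-19) = (47662 - 202032) + (2 - 19) = -154370 - 17 = -154387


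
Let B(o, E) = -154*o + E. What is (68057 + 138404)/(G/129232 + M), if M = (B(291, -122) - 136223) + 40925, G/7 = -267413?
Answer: -26681367952/18124592179 ≈ -1.4721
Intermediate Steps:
G = -1871891 (G = 7*(-267413) = -1871891)
B(o, E) = E - 154*o
M = -140234 (M = ((-122 - 154*291) - 136223) + 40925 = ((-122 - 44814) - 136223) + 40925 = (-44936 - 136223) + 40925 = -181159 + 40925 = -140234)
(68057 + 138404)/(G/129232 + M) = (68057 + 138404)/(-1871891/129232 - 140234) = 206461/(-1871891*1/129232 - 140234) = 206461/(-1871891/129232 - 140234) = 206461/(-18124592179/129232) = 206461*(-129232/18124592179) = -26681367952/18124592179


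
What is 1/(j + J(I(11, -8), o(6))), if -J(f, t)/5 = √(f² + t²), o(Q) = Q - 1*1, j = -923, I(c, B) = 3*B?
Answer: -923/836904 + 5*√601/836904 ≈ -0.00095641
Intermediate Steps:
o(Q) = -1 + Q (o(Q) = Q - 1 = -1 + Q)
J(f, t) = -5*√(f² + t²)
1/(j + J(I(11, -8), o(6))) = 1/(-923 - 5*√((3*(-8))² + (-1 + 6)²)) = 1/(-923 - 5*√((-24)² + 5²)) = 1/(-923 - 5*√(576 + 25)) = 1/(-923 - 5*√601)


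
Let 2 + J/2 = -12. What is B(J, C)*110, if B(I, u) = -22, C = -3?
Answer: -2420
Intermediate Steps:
J = -28 (J = -4 + 2*(-12) = -4 - 24 = -28)
B(J, C)*110 = -22*110 = -2420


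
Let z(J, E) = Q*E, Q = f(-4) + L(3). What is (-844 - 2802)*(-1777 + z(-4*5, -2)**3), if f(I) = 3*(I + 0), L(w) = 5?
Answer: -3525682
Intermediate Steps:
f(I) = 3*I
Q = -7 (Q = 3*(-4) + 5 = -12 + 5 = -7)
z(J, E) = -7*E
(-844 - 2802)*(-1777 + z(-4*5, -2)**3) = (-844 - 2802)*(-1777 + (-7*(-2))**3) = -3646*(-1777 + 14**3) = -3646*(-1777 + 2744) = -3646*967 = -3525682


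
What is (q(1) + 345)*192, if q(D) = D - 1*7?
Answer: 65088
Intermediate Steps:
q(D) = -7 + D (q(D) = D - 7 = -7 + D)
(q(1) + 345)*192 = ((-7 + 1) + 345)*192 = (-6 + 345)*192 = 339*192 = 65088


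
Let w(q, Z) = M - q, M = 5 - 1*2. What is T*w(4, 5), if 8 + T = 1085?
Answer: -1077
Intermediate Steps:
T = 1077 (T = -8 + 1085 = 1077)
M = 3 (M = 5 - 2 = 3)
w(q, Z) = 3 - q
T*w(4, 5) = 1077*(3 - 1*4) = 1077*(3 - 4) = 1077*(-1) = -1077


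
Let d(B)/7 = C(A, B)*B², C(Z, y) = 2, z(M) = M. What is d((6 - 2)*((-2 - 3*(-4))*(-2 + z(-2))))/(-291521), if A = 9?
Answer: -358400/291521 ≈ -1.2294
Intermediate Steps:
d(B) = 14*B² (d(B) = 7*(2*B²) = 14*B²)
d((6 - 2)*((-2 - 3*(-4))*(-2 + z(-2))))/(-291521) = (14*((6 - 2)*((-2 - 3*(-4))*(-2 - 2)))²)/(-291521) = (14*(4*((-2 + 12)*(-4)))²)*(-1/291521) = (14*(4*(10*(-4)))²)*(-1/291521) = (14*(4*(-40))²)*(-1/291521) = (14*(-160)²)*(-1/291521) = (14*25600)*(-1/291521) = 358400*(-1/291521) = -358400/291521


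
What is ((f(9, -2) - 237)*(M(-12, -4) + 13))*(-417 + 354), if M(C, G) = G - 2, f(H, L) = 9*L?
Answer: 112455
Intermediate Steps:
M(C, G) = -2 + G
((f(9, -2) - 237)*(M(-12, -4) + 13))*(-417 + 354) = ((9*(-2) - 237)*((-2 - 4) + 13))*(-417 + 354) = ((-18 - 237)*(-6 + 13))*(-63) = -255*7*(-63) = -1785*(-63) = 112455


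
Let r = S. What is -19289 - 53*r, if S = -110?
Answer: -13459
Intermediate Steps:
r = -110
-19289 - 53*r = -19289 - 53*(-110) = -19289 - 1*(-5830) = -19289 + 5830 = -13459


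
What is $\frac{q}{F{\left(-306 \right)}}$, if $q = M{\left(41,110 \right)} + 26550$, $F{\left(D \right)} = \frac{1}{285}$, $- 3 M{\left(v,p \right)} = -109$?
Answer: $7577105$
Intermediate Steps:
$M{\left(v,p \right)} = \frac{109}{3}$ ($M{\left(v,p \right)} = \left(- \frac{1}{3}\right) \left(-109\right) = \frac{109}{3}$)
$F{\left(D \right)} = \frac{1}{285}$
$q = \frac{79759}{3}$ ($q = \frac{109}{3} + 26550 = \frac{79759}{3} \approx 26586.0$)
$\frac{q}{F{\left(-306 \right)}} = \frac{79759 \frac{1}{\frac{1}{285}}}{3} = \frac{79759}{3} \cdot 285 = 7577105$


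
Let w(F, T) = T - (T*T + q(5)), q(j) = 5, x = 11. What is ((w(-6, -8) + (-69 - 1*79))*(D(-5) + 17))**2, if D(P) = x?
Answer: 39690000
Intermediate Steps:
D(P) = 11
w(F, T) = -5 + T - T**2 (w(F, T) = T - (T*T + 5) = T - (T**2 + 5) = T - (5 + T**2) = T + (-5 - T**2) = -5 + T - T**2)
((w(-6, -8) + (-69 - 1*79))*(D(-5) + 17))**2 = (((-5 - 8 - 1*(-8)**2) + (-69 - 1*79))*(11 + 17))**2 = (((-5 - 8 - 1*64) + (-69 - 79))*28)**2 = (((-5 - 8 - 64) - 148)*28)**2 = ((-77 - 148)*28)**2 = (-225*28)**2 = (-6300)**2 = 39690000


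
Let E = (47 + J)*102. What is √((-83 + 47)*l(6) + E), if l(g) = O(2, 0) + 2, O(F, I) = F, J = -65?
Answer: 6*I*√55 ≈ 44.497*I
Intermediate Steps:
l(g) = 4 (l(g) = 2 + 2 = 4)
E = -1836 (E = (47 - 65)*102 = -18*102 = -1836)
√((-83 + 47)*l(6) + E) = √((-83 + 47)*4 - 1836) = √(-36*4 - 1836) = √(-144 - 1836) = √(-1980) = 6*I*√55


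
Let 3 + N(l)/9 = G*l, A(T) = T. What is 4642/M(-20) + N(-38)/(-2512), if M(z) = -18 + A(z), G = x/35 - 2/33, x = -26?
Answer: -2246498063/18375280 ≈ -122.26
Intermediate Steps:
G = -928/1155 (G = -26/35 - 2/33 = -928/1155 ≈ -0.80346)
N(l) = -27 - 2784*l/385 (N(l) = -27 + 9*(-928*l/1155) = -27 - 2784*l/385)
M(z) = -18 + z
4642/M(-20) + N(-38)/(-2512) = 4642/(-18 - 20) + (-27 - 2784/385*(-38))/(-2512) = 4642/(-38) + (-27 + 105792/385)*(-1/2512) = 4642*(-1/38) + (95397/385)*(-1/2512) = -2321/19 - 95397/967120 = -2246498063/18375280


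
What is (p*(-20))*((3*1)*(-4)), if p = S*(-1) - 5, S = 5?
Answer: -2400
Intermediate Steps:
p = -10 (p = 5*(-1) - 5 = -5 - 5 = -10)
(p*(-20))*((3*1)*(-4)) = (-10*(-20))*((3*1)*(-4)) = 200*(3*(-4)) = 200*(-12) = -2400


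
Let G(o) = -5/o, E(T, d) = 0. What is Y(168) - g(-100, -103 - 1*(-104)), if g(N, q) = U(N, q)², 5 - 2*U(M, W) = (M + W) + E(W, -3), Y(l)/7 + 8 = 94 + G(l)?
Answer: -50453/24 ≈ -2102.2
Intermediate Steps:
Y(l) = 602 - 35/l (Y(l) = -56 + 7*(94 - 5/l) = -56 + (658 - 35/l) = 602 - 35/l)
U(M, W) = 5/2 - M/2 - W/2 (U(M, W) = 5/2 - ((M + W) + 0)/2 = 5/2 - (M + W)/2 = 5/2 + (-M/2 - W/2) = 5/2 - M/2 - W/2)
g(N, q) = (5/2 - N/2 - q/2)²
Y(168) - g(-100, -103 - 1*(-104)) = (602 - 35/168) - (-5 - 100 + (-103 - 1*(-104)))²/4 = (602 - 35*1/168) - (-5 - 100 + (-103 + 104))²/4 = (602 - 5/24) - (-5 - 100 + 1)²/4 = 14443/24 - (-104)²/4 = 14443/24 - 10816/4 = 14443/24 - 1*2704 = 14443/24 - 2704 = -50453/24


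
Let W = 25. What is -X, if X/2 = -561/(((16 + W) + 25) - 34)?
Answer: 561/16 ≈ 35.063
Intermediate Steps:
X = -561/16 (X = 2*(-561/(((16 + 25) + 25) - 34)) = 2*(-561/((41 + 25) - 34)) = 2*(-561/(66 - 34)) = 2*(-561/32) = -561/16 ≈ -35.063)
-X = -1*(-561/16) = 561/16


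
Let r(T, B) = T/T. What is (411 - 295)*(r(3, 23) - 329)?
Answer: -38048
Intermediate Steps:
r(T, B) = 1
(411 - 295)*(r(3, 23) - 329) = (411 - 295)*(1 - 329) = 116*(-328) = -38048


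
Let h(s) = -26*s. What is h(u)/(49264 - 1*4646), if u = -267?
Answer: 3471/22309 ≈ 0.15559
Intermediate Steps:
h(u)/(49264 - 1*4646) = (-26*(-267))/(49264 - 1*4646) = 6942/(49264 - 4646) = 6942/44618 = 6942*(1/44618) = 3471/22309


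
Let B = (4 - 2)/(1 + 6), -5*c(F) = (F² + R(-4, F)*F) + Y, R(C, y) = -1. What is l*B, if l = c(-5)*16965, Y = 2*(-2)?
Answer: -176436/7 ≈ -25205.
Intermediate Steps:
Y = -4
c(F) = ⅘ - F²/5 + F/5 (c(F) = -((F² - F) - 4)/5 = -(-4 + F² - F)/5 = ⅘ - F²/5 + F/5)
B = 2/7 ≈ 0.28571
l = -88218 (l = (⅘ - ⅕*(-5)² + (⅕)*(-5))*16965 = (⅘ - ⅕*25 - 1)*16965 = (⅘ - 5 - 1)*16965 = -26/5*16965 = -88218)
l*B = -88218*2/7 = -176436/7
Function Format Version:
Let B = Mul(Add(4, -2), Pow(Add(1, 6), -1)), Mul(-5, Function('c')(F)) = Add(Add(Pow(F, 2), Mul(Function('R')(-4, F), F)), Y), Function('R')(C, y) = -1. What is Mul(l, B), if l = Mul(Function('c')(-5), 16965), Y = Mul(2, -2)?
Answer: Rational(-176436, 7) ≈ -25205.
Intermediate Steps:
Y = -4
Function('c')(F) = Add(Rational(4, 5), Mul(Rational(-1, 5), Pow(F, 2)), Mul(Rational(1, 5), F)) (Function('c')(F) = Mul(Rational(-1, 5), Add(Add(Pow(F, 2), Mul(-1, F)), -4)) = Mul(Rational(-1, 5), Add(-4, Pow(F, 2), Mul(-1, F))) = Add(Rational(4, 5), Mul(Rational(-1, 5), Pow(F, 2)), Mul(Rational(1, 5), F)))
B = Rational(2, 7) (B = Mul(2, Pow(7, -1)) = Mul(2, Rational(1, 7)) = Rational(2, 7) ≈ 0.28571)
l = -88218 (l = Mul(Add(Rational(4, 5), Mul(Rational(-1, 5), Pow(-5, 2)), Mul(Rational(1, 5), -5)), 16965) = Mul(Add(Rational(4, 5), Mul(Rational(-1, 5), 25), -1), 16965) = Mul(Add(Rational(4, 5), -5, -1), 16965) = Mul(Rational(-26, 5), 16965) = -88218)
Mul(l, B) = Mul(-88218, Rational(2, 7)) = Rational(-176436, 7)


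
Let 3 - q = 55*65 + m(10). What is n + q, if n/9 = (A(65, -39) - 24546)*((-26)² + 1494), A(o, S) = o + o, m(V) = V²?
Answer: -476848152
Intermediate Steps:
A(o, S) = 2*o
n = -476844480 (n = 9*((2*65 - 24546)*((-26)² + 1494)) = 9*((130 - 24546)*(676 + 1494)) = 9*(-24416*2170) = 9*(-52982720) = -476844480)
q = -3672 (q = 3 - (55*65 + 10²) = 3 - (3575 + 100) = 3 - 1*3675 = 3 - 3675 = -3672)
n + q = -476844480 - 3672 = -476848152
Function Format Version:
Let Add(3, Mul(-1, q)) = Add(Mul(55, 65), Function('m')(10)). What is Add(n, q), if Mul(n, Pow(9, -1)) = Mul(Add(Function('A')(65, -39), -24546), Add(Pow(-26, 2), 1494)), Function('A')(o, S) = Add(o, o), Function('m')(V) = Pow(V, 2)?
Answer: -476848152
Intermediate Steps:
Function('A')(o, S) = Mul(2, o)
n = -476844480 (n = Mul(9, Mul(Add(Mul(2, 65), -24546), Add(Pow(-26, 2), 1494))) = Mul(9, Mul(Add(130, -24546), Add(676, 1494))) = Mul(9, Mul(-24416, 2170)) = Mul(9, -52982720) = -476844480)
q = -3672 (q = Add(3, Mul(-1, Add(Mul(55, 65), Pow(10, 2)))) = Add(3, Mul(-1, Add(3575, 100))) = Add(3, Mul(-1, 3675)) = Add(3, -3675) = -3672)
Add(n, q) = Add(-476844480, -3672) = -476848152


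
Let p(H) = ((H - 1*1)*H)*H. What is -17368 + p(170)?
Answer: 4866732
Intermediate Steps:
p(H) = H²*(-1 + H) (p(H) = ((H - 1)*H)*H = ((-1 + H)*H)*H = (H*(-1 + H))*H = H²*(-1 + H))
-17368 + p(170) = -17368 + 170²*(-1 + 170) = -17368 + 28900*169 = -17368 + 4884100 = 4866732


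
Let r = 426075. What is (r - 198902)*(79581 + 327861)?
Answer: 92559821466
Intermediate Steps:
(r - 198902)*(79581 + 327861) = (426075 - 198902)*(79581 + 327861) = 227173*407442 = 92559821466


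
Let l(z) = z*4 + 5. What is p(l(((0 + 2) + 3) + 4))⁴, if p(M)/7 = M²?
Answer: 19171805475119521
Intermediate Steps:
l(z) = 5 + 4*z (l(z) = 4*z + 5 = 5 + 4*z)
p(M) = 7*M²
p(l(((0 + 2) + 3) + 4))⁴ = (7*(5 + 4*(((0 + 2) + 3) + 4))²)⁴ = (7*(5 + 4*((2 + 3) + 4))²)⁴ = (7*(5 + 4*(5 + 4))²)⁴ = (7*(5 + 4*9)²)⁴ = (7*(5 + 36)²)⁴ = (7*41²)⁴ = (7*1681)⁴ = 11767⁴ = 19171805475119521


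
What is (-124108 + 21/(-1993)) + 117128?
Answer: -13911161/1993 ≈ -6980.0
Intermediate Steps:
(-124108 + 21/(-1993)) + 117128 = (-124108 - 1/1993*21) + 117128 = (-124108 - 21/1993) + 117128 = -247347265/1993 + 117128 = -13911161/1993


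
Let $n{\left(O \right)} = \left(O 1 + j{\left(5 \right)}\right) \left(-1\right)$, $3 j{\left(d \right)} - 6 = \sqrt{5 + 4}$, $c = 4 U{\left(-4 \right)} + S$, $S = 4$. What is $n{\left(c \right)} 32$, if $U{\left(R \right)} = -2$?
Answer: $32$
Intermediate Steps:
$c = -4$ ($c = 4 \left(-2\right) + 4 = -8 + 4 = -4$)
$j{\left(d \right)} = 3$ ($j{\left(d \right)} = 2 + \frac{\sqrt{5 + 4}}{3} = 2 + \frac{\sqrt{9}}{3} = 2 + \frac{1}{3} \cdot 3 = 2 + 1 = 3$)
$n{\left(O \right)} = -3 - O$ ($n{\left(O \right)} = \left(O 1 + 3\right) \left(-1\right) = \left(O + 3\right) \left(-1\right) = \left(3 + O\right) \left(-1\right) = -3 - O$)
$n{\left(c \right)} 32 = \left(-3 - -4\right) 32 = \left(-3 + 4\right) 32 = 1 \cdot 32 = 32$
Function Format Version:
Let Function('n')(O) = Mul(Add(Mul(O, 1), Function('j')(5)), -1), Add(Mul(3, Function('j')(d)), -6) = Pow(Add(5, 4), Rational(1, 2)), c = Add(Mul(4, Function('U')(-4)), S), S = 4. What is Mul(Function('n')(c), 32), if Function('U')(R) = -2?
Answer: 32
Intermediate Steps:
c = -4 (c = Add(Mul(4, -2), 4) = Add(-8, 4) = -4)
Function('j')(d) = 3 (Function('j')(d) = Add(2, Mul(Rational(1, 3), Pow(Add(5, 4), Rational(1, 2)))) = Add(2, Mul(Rational(1, 3), Pow(9, Rational(1, 2)))) = Add(2, Mul(Rational(1, 3), 3)) = Add(2, 1) = 3)
Function('n')(O) = Add(-3, Mul(-1, O)) (Function('n')(O) = Mul(Add(Mul(O, 1), 3), -1) = Mul(Add(O, 3), -1) = Mul(Add(3, O), -1) = Add(-3, Mul(-1, O)))
Mul(Function('n')(c), 32) = Mul(Add(-3, Mul(-1, -4)), 32) = Mul(Add(-3, 4), 32) = Mul(1, 32) = 32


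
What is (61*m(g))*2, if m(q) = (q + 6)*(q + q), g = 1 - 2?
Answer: -1220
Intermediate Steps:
g = -1
m(q) = 2*q*(6 + q) (m(q) = (6 + q)*(2*q) = 2*q*(6 + q))
(61*m(g))*2 = (61*(2*(-1)*(6 - 1)))*2 = (61*(2*(-1)*5))*2 = (61*(-10))*2 = -610*2 = -1220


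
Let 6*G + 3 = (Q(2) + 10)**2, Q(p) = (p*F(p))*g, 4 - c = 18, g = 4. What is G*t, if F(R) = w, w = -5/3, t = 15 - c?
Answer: 2117/54 ≈ 39.204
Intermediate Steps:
c = -14 (c = 4 - 1*18 = 4 - 18 = -14)
t = 29 (t = 15 - 1*(-14) = 15 + 14 = 29)
w = -5/3 (w = -5*1/3 = -5/3 ≈ -1.6667)
F(R) = -5/3
Q(p) = -20*p/3 (Q(p) = (p*(-5/3))*4 = -5*p/3*4 = -20*p/3)
G = 73/54 (G = -1/2 + (-20/3*2 + 10)**2/6 = -1/2 + (-40/3 + 10)**2/6 = -1/2 + (-10/3)**2/6 = -1/2 + (1/6)*(100/9) = -1/2 + 50/27 = 73/54 ≈ 1.3519)
G*t = (73/54)*29 = 2117/54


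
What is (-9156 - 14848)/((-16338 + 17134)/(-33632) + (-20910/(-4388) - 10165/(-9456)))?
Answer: -261698013035328/63413905349 ≈ -4126.8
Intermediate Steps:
(-9156 - 14848)/((-16338 + 17134)/(-33632) + (-20910/(-4388) - 10165/(-9456))) = -24004/(796*(-1/33632) + (-20910*(-1/4388) - 10165*(-1/9456))) = -24004/(-199/8408 + (10455/2194 + 10165/9456)) = -24004/(-199/8408 + 60582245/10373232) = -24004/63413905349/10902266832 = -24004*10902266832/63413905349 = -261698013035328/63413905349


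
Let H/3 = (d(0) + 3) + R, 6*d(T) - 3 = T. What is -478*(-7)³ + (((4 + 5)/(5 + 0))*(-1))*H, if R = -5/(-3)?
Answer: 1639261/10 ≈ 1.6393e+5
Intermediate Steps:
R = 5/3 (R = -5*(-⅓) = 5/3 ≈ 1.6667)
d(T) = ½ + T/6
H = 31/2 (H = 3*(((½ + (⅙)*0) + 3) + 5/3) = 3*(((½ + 0) + 3) + 5/3) = 3*((½ + 3) + 5/3) = 3*(7/2 + 5/3) = 3*(31/6) = 31/2 ≈ 15.500)
-478*(-7)³ + (((4 + 5)/(5 + 0))*(-1))*H = -478*(-7)³ + (((4 + 5)/(5 + 0))*(-1))*(31/2) = -478*(-343) + ((9/5)*(-1))*(31/2) = 163954 + ((9*(⅕))*(-1))*(31/2) = 163954 + ((9/5)*(-1))*(31/2) = 163954 - 9/5*31/2 = 163954 - 279/10 = 1639261/10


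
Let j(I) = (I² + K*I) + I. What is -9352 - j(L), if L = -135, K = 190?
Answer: -1792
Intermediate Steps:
j(I) = I² + 191*I (j(I) = (I² + 190*I) + I = I² + 191*I)
-9352 - j(L) = -9352 - (-135)*(191 - 135) = -9352 - (-135)*56 = -9352 - 1*(-7560) = -9352 + 7560 = -1792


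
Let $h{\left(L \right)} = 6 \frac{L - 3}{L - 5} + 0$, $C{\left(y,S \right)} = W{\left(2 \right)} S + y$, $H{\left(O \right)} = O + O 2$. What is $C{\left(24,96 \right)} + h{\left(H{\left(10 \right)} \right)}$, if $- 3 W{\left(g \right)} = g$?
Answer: $- \frac{838}{25} \approx -33.52$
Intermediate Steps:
$W{\left(g \right)} = - \frac{g}{3}$
$H{\left(O \right)} = 3 O$ ($H{\left(O \right)} = O + 2 O = 3 O$)
$C{\left(y,S \right)} = y - \frac{2 S}{3}$ ($C{\left(y,S \right)} = \left(- \frac{1}{3}\right) 2 S + y = - \frac{2 S}{3} + y = y - \frac{2 S}{3}$)
$h{\left(L \right)} = \frac{6 \left(-3 + L\right)}{-5 + L}$ ($h{\left(L \right)} = 6 \frac{-3 + L}{-5 + L} + 0 = \frac{6 \left(-3 + L\right)}{-5 + L} + 0 = \frac{6 \left(-3 + L\right)}{-5 + L}$)
$C{\left(24,96 \right)} + h{\left(H{\left(10 \right)} \right)} = \left(24 - 64\right) + \frac{6 \left(-3 + 3 \cdot 10\right)}{-5 + 3 \cdot 10} = \left(24 - 64\right) + \frac{6 \left(-3 + 30\right)}{-5 + 30} = -40 + 6 \cdot \frac{1}{25} \cdot 27 = -40 + \frac{162}{25} = - \frac{838}{25}$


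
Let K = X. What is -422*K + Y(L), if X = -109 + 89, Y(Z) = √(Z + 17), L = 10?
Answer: 8440 + 3*√3 ≈ 8445.2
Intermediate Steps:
Y(Z) = √(17 + Z)
X = -20
K = -20
-422*K + Y(L) = -422*(-20) + √(17 + 10) = 8440 + √27 = 8440 + 3*√3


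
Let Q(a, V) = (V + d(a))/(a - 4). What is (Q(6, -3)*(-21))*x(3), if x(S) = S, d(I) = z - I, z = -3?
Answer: 378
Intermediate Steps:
d(I) = -3 - I
Q(a, V) = (-3 + V - a)/(-4 + a) (Q(a, V) = (V + (-3 - a))/(a - 4) = (-3 + V - a)/(-4 + a))
(Q(6, -3)*(-21))*x(3) = (((-3 - 3 - 1*6)/(-4 + 6))*(-21))*3 = (((-3 - 3 - 6)/2)*(-21))*3 = (((½)*(-12))*(-21))*3 = -6*(-21)*3 = 126*3 = 378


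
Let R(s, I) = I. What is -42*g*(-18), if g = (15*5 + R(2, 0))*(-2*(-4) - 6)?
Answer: 113400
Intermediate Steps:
g = 150 (g = (15*5 + 0)*(-2*(-4) - 6) = (75 + 0)*(8 - 6) = 75*2 = 150)
-42*g*(-18) = -42*150*(-18) = -6300*(-18) = 113400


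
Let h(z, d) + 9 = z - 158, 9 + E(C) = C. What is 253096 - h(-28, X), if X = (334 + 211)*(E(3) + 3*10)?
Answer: 253291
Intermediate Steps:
E(C) = -9 + C
X = 13080 (X = (334 + 211)*((-9 + 3) + 3*10) = 545*(-6 + 30) = 545*24 = 13080)
h(z, d) = -167 + z (h(z, d) = -9 + (z - 158) = -9 + (-158 + z) = -167 + z)
253096 - h(-28, X) = 253096 - (-167 - 28) = 253096 - 1*(-195) = 253096 + 195 = 253291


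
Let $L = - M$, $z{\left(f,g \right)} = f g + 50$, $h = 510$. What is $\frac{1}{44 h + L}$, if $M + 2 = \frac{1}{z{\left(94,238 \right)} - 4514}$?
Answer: $\frac{17908}{401891335} \approx 4.4559 \cdot 10^{-5}$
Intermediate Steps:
$z{\left(f,g \right)} = 50 + f g$
$M = - \frac{35815}{17908}$ ($M = -2 + \frac{1}{\left(50 + 94 \cdot 238\right) - 4514} = -2 + \frac{1}{\left(50 + 22372\right) - 4514} = -2 + \frac{1}{22422 - 4514} = -2 + \frac{1}{17908} = - \frac{35815}{17908} \approx -1.9999$)
$L = \frac{35815}{17908}$ ($L = \left(-1\right) \left(- \frac{35815}{17908}\right) = \frac{35815}{17908} \approx 1.9999$)
$\frac{1}{44 h + L} = \frac{1}{44 \cdot 510 + \frac{35815}{17908}} = \frac{1}{22440 + \frac{35815}{17908}} = \frac{1}{\frac{401891335}{17908}} = \frac{17908}{401891335}$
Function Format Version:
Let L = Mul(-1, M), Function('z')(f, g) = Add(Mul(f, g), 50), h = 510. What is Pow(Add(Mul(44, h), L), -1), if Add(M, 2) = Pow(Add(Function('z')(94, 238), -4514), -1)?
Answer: Rational(17908, 401891335) ≈ 4.4559e-5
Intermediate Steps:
Function('z')(f, g) = Add(50, Mul(f, g))
M = Rational(-35815, 17908) (M = Add(-2, Pow(Add(Add(50, Mul(94, 238)), -4514), -1)) = Add(-2, Pow(Add(Add(50, 22372), -4514), -1)) = Add(-2, Pow(Add(22422, -4514), -1)) = Add(-2, Pow(17908, -1)) = Add(-2, Rational(1, 17908)) = Rational(-35815, 17908) ≈ -1.9999)
L = Rational(35815, 17908) (L = Mul(-1, Rational(-35815, 17908)) = Rational(35815, 17908) ≈ 1.9999)
Pow(Add(Mul(44, h), L), -1) = Pow(Add(Mul(44, 510), Rational(35815, 17908)), -1) = Pow(Add(22440, Rational(35815, 17908)), -1) = Pow(Rational(401891335, 17908), -1) = Rational(17908, 401891335)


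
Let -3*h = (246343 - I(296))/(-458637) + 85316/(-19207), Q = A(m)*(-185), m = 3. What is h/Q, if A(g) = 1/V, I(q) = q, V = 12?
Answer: -175419596084/1629672558915 ≈ -0.10764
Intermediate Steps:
A(g) = 1/12
Q = -185/12 (Q = (1/12)*(-185) = -185/12 ≈ -15.417)
h = 43854899021/26427122577 (h = -((246343 - 1*296)/(-458637) + 85316/(-19207))/3 = -((246343 - 296)*(-1/458637) + 85316*(-1/19207))/3 = -(246047*(-1/458637) - 85316/19207)/3 = -(-246047/458637 - 85316/19207)/3 = -1/3*(-43854899021/8809040859) = 43854899021/26427122577 ≈ 1.6595)
h/Q = 43854899021/(26427122577*(-185/12)) = (43854899021/26427122577)*(-12/185) = -175419596084/1629672558915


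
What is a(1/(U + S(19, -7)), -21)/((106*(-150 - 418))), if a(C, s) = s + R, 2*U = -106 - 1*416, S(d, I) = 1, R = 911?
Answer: -445/30104 ≈ -0.014782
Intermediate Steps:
U = -261 (U = (-106 - 1*416)/2 = (-106 - 416)/2 = (½)*(-522) = -261)
a(C, s) = 911 + s (a(C, s) = s + 911 = 911 + s)
a(1/(U + S(19, -7)), -21)/((106*(-150 - 418))) = (911 - 21)/((106*(-150 - 418))) = 890/((106*(-568))) = 890/(-60208) = 890*(-1/60208) = -445/30104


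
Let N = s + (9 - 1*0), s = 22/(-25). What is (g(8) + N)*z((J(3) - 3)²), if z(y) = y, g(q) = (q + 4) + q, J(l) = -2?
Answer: 703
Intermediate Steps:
s = -22/25 (s = 22*(-1/25) = -22/25 ≈ -0.88000)
g(q) = 4 + 2*q (g(q) = (4 + q) + q = 4 + 2*q)
N = 203/25 (N = -22/25 + (9 - 1*0) = -22/25 + (9 + 0) = -22/25 + 9 = 203/25 ≈ 8.1200)
(g(8) + N)*z((J(3) - 3)²) = ((4 + 2*8) + 203/25)*(-2 - 3)² = ((4 + 16) + 203/25)*(-5)² = (20 + 203/25)*25 = (703/25)*25 = 703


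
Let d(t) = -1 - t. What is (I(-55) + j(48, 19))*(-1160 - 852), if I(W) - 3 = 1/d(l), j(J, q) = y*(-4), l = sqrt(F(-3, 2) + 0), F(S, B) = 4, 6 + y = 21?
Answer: 346064/3 ≈ 1.1535e+5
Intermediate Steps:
y = 15 (y = -6 + 21 = 15)
l = 2 (l = sqrt(4 + 0) = sqrt(4) = 2)
j(J, q) = -60 (j(J, q) = 15*(-4) = -60)
I(W) = 8/3 (I(W) = 3 + 1/(-1 - 1*2) = 3 + 1/(-1 - 2) = 3 + 1/(-3) = 3 - 1/3 = 8/3)
(I(-55) + j(48, 19))*(-1160 - 852) = (8/3 - 60)*(-1160 - 852) = -172/3*(-2012) = 346064/3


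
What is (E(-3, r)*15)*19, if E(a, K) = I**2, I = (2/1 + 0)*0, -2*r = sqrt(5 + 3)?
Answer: 0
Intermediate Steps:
r = -sqrt(2) (r = -sqrt(5 + 3)/2 = -sqrt(2) ≈ -1.4142)
I = 0 (I = (2*1 + 0)*0 = (2 + 0)*0 = 2*0 = 0)
E(a, K) = 0 (E(a, K) = 0**2 = 0)
(E(-3, r)*15)*19 = (0*15)*19 = 0*19 = 0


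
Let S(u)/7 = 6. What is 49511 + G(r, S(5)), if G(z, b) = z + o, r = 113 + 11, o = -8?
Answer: 49627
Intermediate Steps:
S(u) = 42 (S(u) = 7*6 = 42)
r = 124
G(z, b) = -8 + z (G(z, b) = z - 8 = -8 + z)
49511 + G(r, S(5)) = 49511 + (-8 + 124) = 49511 + 116 = 49627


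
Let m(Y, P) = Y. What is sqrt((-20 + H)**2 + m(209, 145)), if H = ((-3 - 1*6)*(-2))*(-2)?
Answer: sqrt(3345) ≈ 57.836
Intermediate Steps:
H = -36 (H = ((-3 - 6)*(-2))*(-2) = -9*(-2)*(-2) = 18*(-2) = -36)
sqrt((-20 + H)**2 + m(209, 145)) = sqrt((-20 - 36)**2 + 209) = sqrt((-56)**2 + 209) = sqrt(3136 + 209) = sqrt(3345)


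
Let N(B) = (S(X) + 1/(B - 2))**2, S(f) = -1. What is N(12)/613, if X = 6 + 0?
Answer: 81/61300 ≈ 0.0013214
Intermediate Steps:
X = 6
N(B) = (-1 + 1/(-2 + B))**2 (N(B) = (-1 + 1/(B - 2))**2 = (-1 + 1/(-2 + B))**2)
N(12)/613 = ((3 - 1*12)**2/(-2 + 12)**2)/613 = ((3 - 12)**2/10**2)*(1/613) = ((1/100)*(-9)**2)*(1/613) = ((1/100)*81)*(1/613) = (81/100)*(1/613) = 81/61300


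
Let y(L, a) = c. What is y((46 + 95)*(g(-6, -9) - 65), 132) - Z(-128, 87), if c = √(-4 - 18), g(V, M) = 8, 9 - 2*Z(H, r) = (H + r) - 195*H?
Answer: 12455 + I*√22 ≈ 12455.0 + 4.6904*I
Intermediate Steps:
Z(H, r) = 9/2 + 97*H - r/2 (Z(H, r) = 9/2 - ((H + r) - 195*H)/2 = 9/2 - (r - 194*H)/2 = 9/2 + (97*H - r/2) = 9/2 + 97*H - r/2)
c = I*√22 (c = √(-22) = I*√22 ≈ 4.6904*I)
y(L, a) = I*√22
y((46 + 95)*(g(-6, -9) - 65), 132) - Z(-128, 87) = I*√22 - (9/2 + 97*(-128) - ½*87) = I*√22 - (9/2 - 12416 - 87/2) = I*√22 - 1*(-12455) = I*√22 + 12455 = 12455 + I*√22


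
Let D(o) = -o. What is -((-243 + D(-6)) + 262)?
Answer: -25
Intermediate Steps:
-((-243 + D(-6)) + 262) = -((-243 - 1*(-6)) + 262) = -((-243 + 6) + 262) = -(-237 + 262) = -1*25 = -25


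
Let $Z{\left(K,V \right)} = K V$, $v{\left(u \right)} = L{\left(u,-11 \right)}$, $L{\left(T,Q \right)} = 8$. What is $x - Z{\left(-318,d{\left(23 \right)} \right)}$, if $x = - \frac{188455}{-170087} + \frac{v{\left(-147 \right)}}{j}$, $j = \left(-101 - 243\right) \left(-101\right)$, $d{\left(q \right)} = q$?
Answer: $\frac{5403581499226}{738687841} \approx 7315.1$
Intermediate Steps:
$v{\left(u \right)} = 8$
$j = 34744$ ($j = \left(-344\right) \left(-101\right) = 34744$)
$x = \frac{818630152}{738687841}$ ($x = - \frac{188455}{-170087} + \frac{8}{34744} = \left(-188455\right) \left(- \frac{1}{170087}\right) + 8 \cdot \frac{1}{34744} = \frac{188455}{170087} + \frac{1}{4343} = \frac{818630152}{738687841} \approx 1.1082$)
$x - Z{\left(-318,d{\left(23 \right)} \right)} = \frac{818630152}{738687841} - \left(-318\right) 23 = \frac{818630152}{738687841} - -7314 = \frac{818630152}{738687841} + 7314 = \frac{5403581499226}{738687841}$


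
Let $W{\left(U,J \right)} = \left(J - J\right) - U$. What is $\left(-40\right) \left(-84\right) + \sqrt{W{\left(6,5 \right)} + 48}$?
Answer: $3360 + \sqrt{42} \approx 3366.5$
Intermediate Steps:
$W{\left(U,J \right)} = - U$ ($W{\left(U,J \right)} = 0 - U = - U$)
$\left(-40\right) \left(-84\right) + \sqrt{W{\left(6,5 \right)} + 48} = \left(-40\right) \left(-84\right) + \sqrt{\left(-1\right) 6 + 48} = 3360 + \sqrt{-6 + 48} = 3360 + \sqrt{42}$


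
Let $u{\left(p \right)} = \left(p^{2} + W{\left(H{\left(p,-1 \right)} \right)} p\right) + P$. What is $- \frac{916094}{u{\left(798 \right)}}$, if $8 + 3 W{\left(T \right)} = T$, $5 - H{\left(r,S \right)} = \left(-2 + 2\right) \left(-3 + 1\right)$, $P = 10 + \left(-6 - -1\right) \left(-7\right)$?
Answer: $- \frac{916094}{636051} \approx -1.4403$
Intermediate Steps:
$P = 45$ ($P = 10 + \left(-6 + 1\right) \left(-7\right) = 10 - -35 = 10 + 35 = 45$)
$H{\left(r,S \right)} = 5$ ($H{\left(r,S \right)} = 5 - \left(-2 + 2\right) \left(-3 + 1\right) = 5 - 0 \left(-2\right) = 5 - 0 = 5 + 0 = 5$)
$W{\left(T \right)} = - \frac{8}{3} + \frac{T}{3}$
$u{\left(p \right)} = 45 + p^{2} - p$ ($u{\left(p \right)} = \left(p^{2} + \left(- \frac{8}{3} + \frac{1}{3} \cdot 5\right) p\right) + 45 = \left(p^{2} + \left(- \frac{8}{3} + \frac{5}{3}\right) p\right) + 45 = \left(p^{2} - p\right) + 45 = 45 + p^{2} - p$)
$- \frac{916094}{u{\left(798 \right)}} = - \frac{916094}{45 + 798^{2} - 798} = - \frac{916094}{45 + 636804 - 798} = - \frac{916094}{636051}$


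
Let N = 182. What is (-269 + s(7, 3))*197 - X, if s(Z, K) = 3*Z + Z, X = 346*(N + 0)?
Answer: -110449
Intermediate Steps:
X = 62972 (X = 346*(182 + 0) = 346*182 = 62972)
s(Z, K) = 4*Z
(-269 + s(7, 3))*197 - X = (-269 + 4*7)*197 - 1*62972 = (-269 + 28)*197 - 62972 = -241*197 - 62972 = -47477 - 62972 = -110449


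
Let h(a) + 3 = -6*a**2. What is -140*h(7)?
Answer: 41580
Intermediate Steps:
h(a) = -3 - 6*a**2
-140*h(7) = -140*(-3 - 6*7**2) = -140*(-3 - 6*49) = -140*(-3 - 294) = -140*(-297) = 41580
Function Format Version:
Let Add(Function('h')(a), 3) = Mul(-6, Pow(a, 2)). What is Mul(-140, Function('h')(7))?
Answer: 41580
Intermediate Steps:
Function('h')(a) = Add(-3, Mul(-6, Pow(a, 2)))
Mul(-140, Function('h')(7)) = Mul(-140, Add(-3, Mul(-6, Pow(7, 2)))) = Mul(-140, Add(-3, Mul(-6, 49))) = Mul(-140, Add(-3, -294)) = Mul(-140, -297) = 41580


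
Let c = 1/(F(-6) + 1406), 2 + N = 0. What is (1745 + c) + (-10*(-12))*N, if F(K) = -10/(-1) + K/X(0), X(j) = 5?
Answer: 10646375/7074 ≈ 1505.0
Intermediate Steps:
N = -2 (N = -2 + 0 = -2)
F(K) = 10 + K/5 (F(K) = -10/(-1) + K/5 = -10*(-1) + K*(1/5) = 10 + K/5)
c = 5/7074 (c = 1/((10 + (1/5)*(-6)) + 1406) = 1/((10 - 6/5) + 1406) = 1/(44/5 + 1406) = 1/(7074/5) = 5/7074 ≈ 0.00070681)
(1745 + c) + (-10*(-12))*N = (1745 + 5/7074) - 10*(-12)*(-2) = 12344135/7074 + 120*(-2) = 12344135/7074 - 240 = 10646375/7074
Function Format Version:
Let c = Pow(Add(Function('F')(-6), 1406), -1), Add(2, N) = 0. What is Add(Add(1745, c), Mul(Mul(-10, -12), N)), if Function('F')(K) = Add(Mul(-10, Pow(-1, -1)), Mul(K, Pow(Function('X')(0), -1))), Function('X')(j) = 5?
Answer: Rational(10646375, 7074) ≈ 1505.0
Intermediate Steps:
N = -2 (N = Add(-2, 0) = -2)
Function('F')(K) = Add(10, Mul(Rational(1, 5), K)) (Function('F')(K) = Add(Mul(-10, Pow(-1, -1)), Mul(K, Pow(5, -1))) = Add(Mul(-10, -1), Mul(K, Rational(1, 5))) = Add(10, Mul(Rational(1, 5), K)))
c = Rational(5, 7074) (c = Pow(Add(Add(10, Mul(Rational(1, 5), -6)), 1406), -1) = Pow(Add(Add(10, Rational(-6, 5)), 1406), -1) = Pow(Add(Rational(44, 5), 1406), -1) = Pow(Rational(7074, 5), -1) = Rational(5, 7074) ≈ 0.00070681)
Add(Add(1745, c), Mul(Mul(-10, -12), N)) = Add(Add(1745, Rational(5, 7074)), Mul(Mul(-10, -12), -2)) = Add(Rational(12344135, 7074), Mul(120, -2)) = Add(Rational(12344135, 7074), -240) = Rational(10646375, 7074)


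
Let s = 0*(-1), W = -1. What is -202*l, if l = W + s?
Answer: 202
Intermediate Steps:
s = 0
l = -1 (l = -1 + 0 = -1)
-202*l = -202*(-1) = 202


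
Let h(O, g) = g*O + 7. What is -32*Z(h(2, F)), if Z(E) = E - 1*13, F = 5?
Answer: -128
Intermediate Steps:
h(O, g) = 7 + O*g (h(O, g) = O*g + 7 = 7 + O*g)
Z(E) = -13 + E (Z(E) = E - 13 = -13 + E)
-32*Z(h(2, F)) = -32*(-13 + (7 + 2*5)) = -32*(-13 + (7 + 10)) = -32*(-13 + 17) = -32*4 = -128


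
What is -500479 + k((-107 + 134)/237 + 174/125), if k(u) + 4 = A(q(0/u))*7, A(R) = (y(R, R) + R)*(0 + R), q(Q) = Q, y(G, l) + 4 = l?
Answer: -500483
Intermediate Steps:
y(G, l) = -4 + l
A(R) = R*(-4 + 2*R) (A(R) = ((-4 + R) + R)*(0 + R) = (-4 + 2*R)*R = R*(-4 + 2*R))
k(u) = -4 (k(u) = -4 + (2*(0/u)*(-2 + 0/u))*7 = -4 + (2*0*(-2 + 0))*7 = -4 + (2*0*(-2))*7 = -4 + 0*7 = -4 + 0 = -4)
-500479 + k((-107 + 134)/237 + 174/125) = -500479 - 4 = -500483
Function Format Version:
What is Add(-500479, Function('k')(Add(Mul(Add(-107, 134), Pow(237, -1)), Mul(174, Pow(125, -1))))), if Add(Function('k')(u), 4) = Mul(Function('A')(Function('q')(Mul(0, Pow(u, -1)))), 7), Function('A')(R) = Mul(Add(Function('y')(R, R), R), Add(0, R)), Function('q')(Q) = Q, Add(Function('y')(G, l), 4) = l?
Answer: -500483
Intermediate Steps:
Function('y')(G, l) = Add(-4, l)
Function('A')(R) = Mul(R, Add(-4, Mul(2, R))) (Function('A')(R) = Mul(Add(Add(-4, R), R), Add(0, R)) = Mul(Add(-4, Mul(2, R)), R) = Mul(R, Add(-4, Mul(2, R))))
Function('k')(u) = -4 (Function('k')(u) = Add(-4, Mul(Mul(2, Mul(0, Pow(u, -1)), Add(-2, Mul(0, Pow(u, -1)))), 7)) = Add(-4, Mul(Mul(2, 0, Add(-2, 0)), 7)) = Add(-4, Mul(Mul(2, 0, -2), 7)) = Add(-4, Mul(0, 7)) = Add(-4, 0) = -4)
Add(-500479, Function('k')(Add(Mul(Add(-107, 134), Pow(237, -1)), Mul(174, Pow(125, -1))))) = Add(-500479, -4) = -500483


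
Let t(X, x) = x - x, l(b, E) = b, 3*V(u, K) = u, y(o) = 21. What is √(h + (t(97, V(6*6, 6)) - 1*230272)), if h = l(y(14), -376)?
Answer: 7*I*√4699 ≈ 479.84*I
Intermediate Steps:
V(u, K) = u/3
t(X, x) = 0
h = 21
√(h + (t(97, V(6*6, 6)) - 1*230272)) = √(21 + (0 - 1*230272)) = √(21 + (0 - 230272)) = √(21 - 230272) = √(-230251) = 7*I*√4699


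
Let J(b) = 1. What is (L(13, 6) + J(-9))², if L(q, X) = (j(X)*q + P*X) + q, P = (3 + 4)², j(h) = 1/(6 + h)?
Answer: 13756681/144 ≈ 95533.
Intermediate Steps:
P = 49 (P = 7² = 49)
L(q, X) = q + 49*X + q/(6 + X) (L(q, X) = (q/(6 + X) + 49*X) + q = (49*X + q/(6 + X)) + q = q + 49*X + q/(6 + X))
(L(13, 6) + J(-9))² = ((13 + (6 + 6)*(13 + 49*6))/(6 + 6) + 1)² = ((13 + 12*(13 + 294))/12 + 1)² = ((13 + 12*307)/12 + 1)² = ((13 + 3684)/12 + 1)² = ((1/12)*3697 + 1)² = (3697/12 + 1)² = (3709/12)² = 13756681/144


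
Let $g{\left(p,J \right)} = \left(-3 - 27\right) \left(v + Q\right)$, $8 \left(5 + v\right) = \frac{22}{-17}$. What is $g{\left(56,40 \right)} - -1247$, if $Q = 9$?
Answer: $\frac{38483}{34} \approx 1131.9$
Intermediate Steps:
$v = - \frac{351}{68}$ ($v = -5 + \frac{22 \frac{1}{-17}}{8} = -5 + \frac{22 \left(- \frac{1}{17}\right)}{8} = -5 + \frac{1}{8} \left(- \frac{22}{17}\right) = -5 - \frac{11}{68} = - \frac{351}{68} \approx -5.1618$)
$g{\left(p,J \right)} = - \frac{3915}{34}$ ($g{\left(p,J \right)} = \left(-3 - 27\right) \left(- \frac{351}{68} + 9\right) = \left(-30\right) \frac{261}{68} = - \frac{3915}{34}$)
$g{\left(56,40 \right)} - -1247 = - \frac{3915}{34} - -1247 = - \frac{3915}{34} + \left(-53 + 1300\right) = - \frac{3915}{34} + 1247 = \frac{38483}{34}$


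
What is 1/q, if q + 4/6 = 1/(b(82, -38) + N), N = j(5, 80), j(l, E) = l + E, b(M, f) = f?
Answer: -141/91 ≈ -1.5494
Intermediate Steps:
j(l, E) = E + l
N = 85 (N = 80 + 5 = 85)
q = -91/141 (q = -⅔ + 1/(-38 + 85) = -⅔ + 1/47 = -91/141 ≈ -0.64539)
1/q = 1/(-91/141) = -141/91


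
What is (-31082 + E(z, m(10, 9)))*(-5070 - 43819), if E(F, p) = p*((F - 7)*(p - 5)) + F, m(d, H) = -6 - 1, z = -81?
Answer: 1884915395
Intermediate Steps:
m(d, H) = -7
E(F, p) = F + p*(-7 + F)*(-5 + p) (E(F, p) = p*((-7 + F)*(-5 + p)) + F = p*(-7 + F)*(-5 + p) + F = F + p*(-7 + F)*(-5 + p))
(-31082 + E(z, m(10, 9)))*(-5070 - 43819) = (-31082 + (-81 - 7*(-7)² + 35*(-7) - 81*(-7)² - 5*(-81)*(-7)))*(-5070 - 43819) = (-31082 + (-81 - 7*49 - 245 - 81*49 - 2835))*(-48889) = (-31082 + (-81 - 343 - 245 - 3969 - 2835))*(-48889) = (-31082 - 7473)*(-48889) = -38555*(-48889) = 1884915395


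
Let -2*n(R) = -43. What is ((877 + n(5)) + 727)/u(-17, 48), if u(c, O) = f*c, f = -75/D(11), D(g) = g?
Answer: 35761/2550 ≈ 14.024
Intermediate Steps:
f = -75/11 ≈ -6.8182
n(R) = 43/2 (n(R) = -½*(-43) = 43/2)
u(c, O) = -75*c/11
((877 + n(5)) + 727)/u(-17, 48) = ((877 + 43/2) + 727)/((-75/11*(-17))) = (1797/2 + 727)/(1275/11) = (3251/2)*(11/1275) = 35761/2550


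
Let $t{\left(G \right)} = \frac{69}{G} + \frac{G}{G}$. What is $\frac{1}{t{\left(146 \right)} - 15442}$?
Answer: $- \frac{146}{2254317} \approx -6.4765 \cdot 10^{-5}$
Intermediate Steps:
$t{\left(G \right)} = 1 + \frac{69}{G}$ ($t{\left(G \right)} = \frac{69}{G} + 1 = 1 + \frac{69}{G}$)
$\frac{1}{t{\left(146 \right)} - 15442} = \frac{1}{\frac{69 + 146}{146} - 15442} = \frac{1}{\frac{1}{146} \cdot 215 - 15442} = \frac{1}{\frac{215}{146} - 15442} = \frac{1}{- \frac{2254317}{146}} = - \frac{146}{2254317}$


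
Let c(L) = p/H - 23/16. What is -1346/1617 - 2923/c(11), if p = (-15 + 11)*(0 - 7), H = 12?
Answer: -226929446/69531 ≈ -3263.7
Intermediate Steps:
p = 28 (p = -4*(-7) = 28)
c(L) = 43/48 (c(L) = 28/12 - 23/16 = 28*(1/12) - 23*1/16 = 7/3 - 23/16 = 43/48)
-1346/1617 - 2923/c(11) = -1346/1617 - 2923/43/48 = -1346*1/1617 - 2923*48/43 = -1346/1617 - 140304/43 = -226929446/69531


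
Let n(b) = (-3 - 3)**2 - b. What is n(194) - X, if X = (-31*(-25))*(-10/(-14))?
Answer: -4981/7 ≈ -711.57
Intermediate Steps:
n(b) = 36 - b (n(b) = (-6)**2 - b = 36 - b)
X = 3875/7 (X = 775*(-10*(-1/14)) = 775*(5/7) = 3875/7 ≈ 553.57)
n(194) - X = (36 - 1*194) - 1*3875/7 = (36 - 194) - 3875/7 = -158 - 3875/7 = -4981/7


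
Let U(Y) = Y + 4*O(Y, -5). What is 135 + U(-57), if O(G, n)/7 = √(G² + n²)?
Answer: 78 + 28*√3274 ≈ 1680.1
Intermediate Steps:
O(G, n) = 7*√(G² + n²)
U(Y) = Y + 28*√(25 + Y²) (U(Y) = Y + 4*(7*√(Y² + (-5)²)) = Y + 4*(7*√(Y² + 25)) = Y + 4*(7*√(25 + Y²)) = Y + 28*√(25 + Y²))
135 + U(-57) = 135 + (-57 + 28*√(25 + (-57)²)) = 135 + (-57 + 28*√(25 + 3249)) = 135 + (-57 + 28*√3274) = 78 + 28*√3274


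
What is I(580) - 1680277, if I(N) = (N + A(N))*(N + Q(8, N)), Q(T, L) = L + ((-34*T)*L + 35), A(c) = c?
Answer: -183295677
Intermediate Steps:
Q(T, L) = 35 + L - 34*L*T (Q(T, L) = L + (-34*L*T + 35) = L + (35 - 34*L*T) = 35 + L - 34*L*T)
I(N) = 2*N*(35 - 270*N) (I(N) = (N + N)*(N + (35 + N - 34*N*8)) = (2*N)*(N + (35 + N - 272*N)) = (2*N)*(N + (35 - 271*N)) = (2*N)*(35 - 270*N) = 2*N*(35 - 270*N))
I(580) - 1680277 = 10*580*(7 - 54*580) - 1680277 = 10*580*(7 - 31320) - 1680277 = 10*580*(-31313) - 1680277 = -181615400 - 1680277 = -183295677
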